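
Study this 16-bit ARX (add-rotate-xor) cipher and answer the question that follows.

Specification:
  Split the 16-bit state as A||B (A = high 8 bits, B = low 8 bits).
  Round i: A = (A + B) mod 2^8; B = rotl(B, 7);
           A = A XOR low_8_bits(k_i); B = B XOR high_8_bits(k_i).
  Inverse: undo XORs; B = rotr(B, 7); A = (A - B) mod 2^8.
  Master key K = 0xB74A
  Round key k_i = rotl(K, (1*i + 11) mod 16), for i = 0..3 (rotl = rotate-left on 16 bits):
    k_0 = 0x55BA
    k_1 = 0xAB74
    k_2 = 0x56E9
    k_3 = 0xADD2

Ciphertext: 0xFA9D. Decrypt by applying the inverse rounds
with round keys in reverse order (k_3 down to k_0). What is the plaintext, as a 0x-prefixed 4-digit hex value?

0xD3B5

s_0 = ciphertext = 0xFA9D
s_1 = InvRound(s_0, k_3) = 0xC860
s_2 = InvRound(s_1, k_2) = 0xB56C
s_3 = InvRound(s_2, k_1) = 0x328F
s_4 = InvRound(s_3, k_0) = 0xD3B5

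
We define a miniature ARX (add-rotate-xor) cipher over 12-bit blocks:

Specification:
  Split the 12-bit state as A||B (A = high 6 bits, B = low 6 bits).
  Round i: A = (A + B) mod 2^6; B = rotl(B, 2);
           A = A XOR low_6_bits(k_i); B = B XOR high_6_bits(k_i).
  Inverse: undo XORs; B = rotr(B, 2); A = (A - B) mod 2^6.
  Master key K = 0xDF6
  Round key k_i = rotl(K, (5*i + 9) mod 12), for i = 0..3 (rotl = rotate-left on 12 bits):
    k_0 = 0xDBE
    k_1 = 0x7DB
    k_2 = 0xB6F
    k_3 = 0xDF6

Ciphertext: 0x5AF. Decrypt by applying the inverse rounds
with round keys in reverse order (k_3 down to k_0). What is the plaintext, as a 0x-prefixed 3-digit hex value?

0xFBB

s_0 = ciphertext = 0x5AF
s_1 = InvRound(s_0, k_3) = 0x686
s_2 = InvRound(s_1, k_2) = 0xEFA
s_3 = InvRound(s_2, k_1) = 0x1D9
s_4 = InvRound(s_3, k_0) = 0xFBB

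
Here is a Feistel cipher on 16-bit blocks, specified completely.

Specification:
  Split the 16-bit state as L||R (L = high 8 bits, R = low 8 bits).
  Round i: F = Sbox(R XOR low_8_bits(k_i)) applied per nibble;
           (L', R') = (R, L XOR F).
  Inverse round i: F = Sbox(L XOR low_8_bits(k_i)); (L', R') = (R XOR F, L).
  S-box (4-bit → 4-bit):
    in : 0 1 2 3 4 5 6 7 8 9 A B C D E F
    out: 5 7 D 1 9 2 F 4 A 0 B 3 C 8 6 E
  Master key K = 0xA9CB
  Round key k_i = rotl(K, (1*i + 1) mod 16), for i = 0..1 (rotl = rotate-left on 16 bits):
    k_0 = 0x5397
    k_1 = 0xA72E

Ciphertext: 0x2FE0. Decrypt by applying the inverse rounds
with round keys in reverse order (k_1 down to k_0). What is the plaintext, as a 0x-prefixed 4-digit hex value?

s_0 = ciphertext = 0x2FE0
s_1 = InvRound(s_0, k_1) = 0xB72F
s_2 = InvRound(s_1, k_0) = 0xFAB7

0xFAB7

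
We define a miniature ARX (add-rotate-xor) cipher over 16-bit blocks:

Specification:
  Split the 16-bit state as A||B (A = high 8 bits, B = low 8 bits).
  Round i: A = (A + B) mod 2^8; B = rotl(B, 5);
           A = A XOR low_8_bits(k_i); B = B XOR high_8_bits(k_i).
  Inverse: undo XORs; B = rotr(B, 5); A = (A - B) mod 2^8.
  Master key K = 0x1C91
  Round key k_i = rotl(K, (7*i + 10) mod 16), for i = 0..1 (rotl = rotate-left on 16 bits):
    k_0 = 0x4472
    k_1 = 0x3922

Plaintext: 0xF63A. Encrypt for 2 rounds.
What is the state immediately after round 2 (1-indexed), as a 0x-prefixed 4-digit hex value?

s_0 = plaintext = 0xF63A
s_1 = Round(s_0, k_0) = 0x4203
s_2 = Round(s_1, k_1) = 0x6759

0x6759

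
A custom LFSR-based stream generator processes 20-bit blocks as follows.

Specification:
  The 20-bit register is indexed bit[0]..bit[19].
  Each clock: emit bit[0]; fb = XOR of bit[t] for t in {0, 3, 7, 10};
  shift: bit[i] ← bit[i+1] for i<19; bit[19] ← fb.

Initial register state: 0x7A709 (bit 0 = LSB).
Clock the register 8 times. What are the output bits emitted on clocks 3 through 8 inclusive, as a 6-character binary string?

reg_0 = 0x7A709
clock 1: out=1, reg = 0xBD384
clock 2: out=0, reg = 0xDE9C2
clock 3: out=0, reg = 0xEF4E1
clock 4: out=1, reg = 0xF7A70
clock 5: out=0, reg = 0x7BD38
clock 6: out=0, reg = 0x3DE9C
clock 7: out=0, reg = 0x9EF4E
clock 8: out=0, reg = 0x4F7A7

010000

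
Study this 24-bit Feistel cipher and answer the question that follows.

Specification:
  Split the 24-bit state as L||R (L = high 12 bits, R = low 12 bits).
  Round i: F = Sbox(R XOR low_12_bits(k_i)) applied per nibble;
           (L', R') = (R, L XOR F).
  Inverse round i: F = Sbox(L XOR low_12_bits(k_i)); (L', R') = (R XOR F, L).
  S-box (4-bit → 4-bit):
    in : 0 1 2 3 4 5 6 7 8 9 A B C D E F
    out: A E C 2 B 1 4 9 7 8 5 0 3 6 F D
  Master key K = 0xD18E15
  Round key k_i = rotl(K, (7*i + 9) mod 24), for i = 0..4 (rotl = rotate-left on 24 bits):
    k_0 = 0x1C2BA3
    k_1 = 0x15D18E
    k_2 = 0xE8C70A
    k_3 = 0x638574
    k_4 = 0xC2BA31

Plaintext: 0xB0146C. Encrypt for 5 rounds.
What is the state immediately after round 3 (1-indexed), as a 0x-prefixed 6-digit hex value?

s_0 = plaintext = 0xB0146C
s_1 = Round(s_0, k_0) = 0x46C63C
s_2 = Round(s_1, k_1) = 0x63CD60
s_3 = Round(s_2, k_2) = 0xD60379
s_4 = Round(s_3, k_3) = 0x3799C6
s_5 = Round(s_4, k_4) = 0x9C61A0

0xD60379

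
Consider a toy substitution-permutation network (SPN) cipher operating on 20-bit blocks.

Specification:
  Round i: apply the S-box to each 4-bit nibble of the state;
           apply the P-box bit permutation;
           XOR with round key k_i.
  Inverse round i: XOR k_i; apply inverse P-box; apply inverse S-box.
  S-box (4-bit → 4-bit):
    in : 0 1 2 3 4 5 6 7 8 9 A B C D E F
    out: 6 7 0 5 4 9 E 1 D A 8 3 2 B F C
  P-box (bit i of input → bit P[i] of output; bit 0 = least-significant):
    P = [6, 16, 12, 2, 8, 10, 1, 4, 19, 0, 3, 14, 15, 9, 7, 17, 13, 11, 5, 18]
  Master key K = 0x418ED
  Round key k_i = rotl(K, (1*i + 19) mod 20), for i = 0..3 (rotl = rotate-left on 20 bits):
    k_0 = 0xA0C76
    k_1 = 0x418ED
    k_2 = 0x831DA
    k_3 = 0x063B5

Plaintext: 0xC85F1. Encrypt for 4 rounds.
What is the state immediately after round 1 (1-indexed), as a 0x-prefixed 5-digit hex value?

0x1D4A4

s_0 = plaintext = 0xC85F1
s_1 = Round(s_0, k_0) = 0x1D4A4
s_2 = Round(s_1, k_1) = 0x6A2D5
s_3 = Round(s_2, k_2) = 0xE3CAE
s_4 = Round(s_3, k_3) = 0x5DB40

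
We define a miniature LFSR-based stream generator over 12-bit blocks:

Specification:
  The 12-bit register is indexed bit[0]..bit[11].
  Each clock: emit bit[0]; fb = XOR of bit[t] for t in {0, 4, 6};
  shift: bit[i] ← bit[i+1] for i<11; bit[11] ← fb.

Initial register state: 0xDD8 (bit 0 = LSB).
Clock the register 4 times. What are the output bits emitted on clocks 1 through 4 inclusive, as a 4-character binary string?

reg_0 = 0xDD8
clock 1: out=0, reg = 0x6EC
clock 2: out=0, reg = 0xB76
clock 3: out=0, reg = 0x5BB
clock 4: out=1, reg = 0x2DD

0001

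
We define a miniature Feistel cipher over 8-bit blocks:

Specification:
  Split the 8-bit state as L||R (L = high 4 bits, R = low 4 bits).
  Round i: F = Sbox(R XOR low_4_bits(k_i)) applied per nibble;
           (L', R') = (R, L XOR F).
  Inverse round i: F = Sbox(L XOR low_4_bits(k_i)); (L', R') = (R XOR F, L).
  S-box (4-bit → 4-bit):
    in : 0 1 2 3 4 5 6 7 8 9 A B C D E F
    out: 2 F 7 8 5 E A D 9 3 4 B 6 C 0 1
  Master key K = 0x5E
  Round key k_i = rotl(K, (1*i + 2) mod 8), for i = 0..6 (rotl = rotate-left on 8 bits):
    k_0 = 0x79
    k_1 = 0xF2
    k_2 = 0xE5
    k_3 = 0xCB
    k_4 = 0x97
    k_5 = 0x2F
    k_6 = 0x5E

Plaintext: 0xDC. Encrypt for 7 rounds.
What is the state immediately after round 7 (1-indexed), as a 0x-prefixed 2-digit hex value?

s_0 = plaintext = 0xDC
s_1 = Round(s_0, k_0) = 0xC3
s_2 = Round(s_1, k_1) = 0x33
s_3 = Round(s_2, k_2) = 0x39
s_4 = Round(s_3, k_3) = 0x94
s_5 = Round(s_4, k_4) = 0x41
s_6 = Round(s_5, k_5) = 0x14
s_7 = Round(s_6, k_6) = 0x45

0x45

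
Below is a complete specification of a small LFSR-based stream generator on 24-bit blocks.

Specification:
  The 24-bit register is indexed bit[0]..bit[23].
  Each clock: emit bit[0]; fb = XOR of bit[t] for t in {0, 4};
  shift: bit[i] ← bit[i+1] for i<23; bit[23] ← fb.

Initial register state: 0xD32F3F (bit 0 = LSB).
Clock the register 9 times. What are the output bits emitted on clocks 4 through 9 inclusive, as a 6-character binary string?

111001

reg_0 = 0xD32F3F
clock 1: out=1, reg = 0x69979F
clock 2: out=1, reg = 0x34CBCF
clock 3: out=1, reg = 0x9A65E7
clock 4: out=1, reg = 0xCD32F3
clock 5: out=1, reg = 0x669979
clock 6: out=1, reg = 0x334CBC
clock 7: out=0, reg = 0x99A65E
clock 8: out=0, reg = 0xCCD32F
clock 9: out=1, reg = 0xE66997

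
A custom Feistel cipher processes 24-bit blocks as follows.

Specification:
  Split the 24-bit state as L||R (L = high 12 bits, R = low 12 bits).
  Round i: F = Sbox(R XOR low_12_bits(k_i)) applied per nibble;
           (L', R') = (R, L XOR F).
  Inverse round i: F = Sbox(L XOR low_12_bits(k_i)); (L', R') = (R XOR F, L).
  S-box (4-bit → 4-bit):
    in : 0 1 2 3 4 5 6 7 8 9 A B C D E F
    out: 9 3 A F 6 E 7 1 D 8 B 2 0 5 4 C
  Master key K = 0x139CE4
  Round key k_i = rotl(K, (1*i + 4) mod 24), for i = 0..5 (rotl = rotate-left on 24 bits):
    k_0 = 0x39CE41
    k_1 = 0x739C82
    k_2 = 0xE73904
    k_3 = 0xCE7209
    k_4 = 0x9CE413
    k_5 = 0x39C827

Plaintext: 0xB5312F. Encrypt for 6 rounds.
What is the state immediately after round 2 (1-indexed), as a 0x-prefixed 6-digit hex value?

0x727391

s_0 = plaintext = 0xB5312F
s_1 = Round(s_0, k_0) = 0x12F727
s_2 = Round(s_1, k_1) = 0x727391
s_3 = Round(s_2, k_2) = 0x391CA9
s_4 = Round(s_3, k_3) = 0xCA9728
s_5 = Round(s_4, k_4) = 0x72835B
s_6 = Round(s_5, k_5) = 0x35B538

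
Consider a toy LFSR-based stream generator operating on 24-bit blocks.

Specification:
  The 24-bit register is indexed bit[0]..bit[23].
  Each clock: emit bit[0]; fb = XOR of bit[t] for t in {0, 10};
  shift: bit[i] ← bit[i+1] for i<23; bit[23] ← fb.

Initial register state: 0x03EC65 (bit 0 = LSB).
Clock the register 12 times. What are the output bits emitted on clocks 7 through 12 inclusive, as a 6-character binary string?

100011

reg_0 = 0x03EC65
clock 1: out=1, reg = 0x01F632
clock 2: out=0, reg = 0x80FB19
clock 3: out=1, reg = 0xC07D8C
clock 4: out=0, reg = 0xE03EC6
clock 5: out=0, reg = 0xF01F63
clock 6: out=1, reg = 0x780FB1
clock 7: out=1, reg = 0x3C07D8
clock 8: out=0, reg = 0x9E03EC
clock 9: out=0, reg = 0x4F01F6
clock 10: out=0, reg = 0x2780FB
clock 11: out=1, reg = 0x93C07D
clock 12: out=1, reg = 0xC9E03E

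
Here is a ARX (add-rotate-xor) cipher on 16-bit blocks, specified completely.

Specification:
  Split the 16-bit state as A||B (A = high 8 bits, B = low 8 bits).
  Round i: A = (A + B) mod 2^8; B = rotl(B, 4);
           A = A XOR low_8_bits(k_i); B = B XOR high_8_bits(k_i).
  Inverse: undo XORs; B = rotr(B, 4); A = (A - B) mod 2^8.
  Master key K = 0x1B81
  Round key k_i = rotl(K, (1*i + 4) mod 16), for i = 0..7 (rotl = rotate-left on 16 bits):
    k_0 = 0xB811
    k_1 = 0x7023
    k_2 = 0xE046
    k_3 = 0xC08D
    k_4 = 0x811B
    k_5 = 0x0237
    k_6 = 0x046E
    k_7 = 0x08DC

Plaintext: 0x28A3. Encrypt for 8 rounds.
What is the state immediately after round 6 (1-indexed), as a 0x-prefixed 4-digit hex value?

0xC58C

s_0 = plaintext = 0x28A3
s_1 = Round(s_0, k_0) = 0xDA82
s_2 = Round(s_1, k_1) = 0x7F58
s_3 = Round(s_2, k_2) = 0x9165
s_4 = Round(s_3, k_3) = 0x7B96
s_5 = Round(s_4, k_4) = 0x0AE8
s_6 = Round(s_5, k_5) = 0xC58C
s_7 = Round(s_6, k_6) = 0x3FCC
s_8 = Round(s_7, k_7) = 0xD7C4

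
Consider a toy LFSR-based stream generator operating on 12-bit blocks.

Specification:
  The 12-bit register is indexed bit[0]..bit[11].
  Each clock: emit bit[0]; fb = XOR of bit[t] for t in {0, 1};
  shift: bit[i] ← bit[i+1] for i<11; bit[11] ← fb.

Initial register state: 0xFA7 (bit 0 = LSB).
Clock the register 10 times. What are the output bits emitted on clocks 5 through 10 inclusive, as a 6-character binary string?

010111

reg_0 = 0xFA7
clock 1: out=1, reg = 0x7D3
clock 2: out=1, reg = 0x3E9
clock 3: out=1, reg = 0x9F4
clock 4: out=0, reg = 0x4FA
clock 5: out=0, reg = 0xA7D
clock 6: out=1, reg = 0xD3E
clock 7: out=0, reg = 0xE9F
clock 8: out=1, reg = 0x74F
clock 9: out=1, reg = 0x3A7
clock 10: out=1, reg = 0x1D3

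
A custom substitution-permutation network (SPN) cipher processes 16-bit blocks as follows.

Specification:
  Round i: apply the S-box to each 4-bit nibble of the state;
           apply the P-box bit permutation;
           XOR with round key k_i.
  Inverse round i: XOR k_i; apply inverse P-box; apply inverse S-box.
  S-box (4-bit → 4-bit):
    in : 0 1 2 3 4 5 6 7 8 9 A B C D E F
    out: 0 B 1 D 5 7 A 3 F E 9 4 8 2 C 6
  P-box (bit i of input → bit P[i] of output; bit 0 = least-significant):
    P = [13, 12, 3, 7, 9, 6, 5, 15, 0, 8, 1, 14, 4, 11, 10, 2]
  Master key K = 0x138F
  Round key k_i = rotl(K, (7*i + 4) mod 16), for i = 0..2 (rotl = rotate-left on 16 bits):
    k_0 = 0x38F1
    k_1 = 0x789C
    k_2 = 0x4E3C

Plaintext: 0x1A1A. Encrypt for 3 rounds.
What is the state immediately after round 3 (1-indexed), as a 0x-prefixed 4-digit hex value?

s_0 = plaintext = 0x1A1A
s_1 = Round(s_0, k_0) = 0xD224
s_2 = Round(s_1, k_1) = 0x5295
s_3 = Round(s_2, k_2) = 0xF245

0xF245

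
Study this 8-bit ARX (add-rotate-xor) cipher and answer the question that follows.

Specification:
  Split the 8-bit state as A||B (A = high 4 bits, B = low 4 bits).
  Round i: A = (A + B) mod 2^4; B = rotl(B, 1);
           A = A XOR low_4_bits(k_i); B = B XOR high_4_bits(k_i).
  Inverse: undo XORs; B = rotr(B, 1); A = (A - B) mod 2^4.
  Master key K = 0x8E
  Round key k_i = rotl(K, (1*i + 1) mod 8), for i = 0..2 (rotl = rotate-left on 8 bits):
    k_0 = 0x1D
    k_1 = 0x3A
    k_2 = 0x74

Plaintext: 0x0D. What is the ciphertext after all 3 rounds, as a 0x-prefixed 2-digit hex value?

s_0 = plaintext = 0x0D
s_1 = Round(s_0, k_0) = 0x0A
s_2 = Round(s_1, k_1) = 0x06
s_3 = Round(s_2, k_2) = 0x2B

0x2B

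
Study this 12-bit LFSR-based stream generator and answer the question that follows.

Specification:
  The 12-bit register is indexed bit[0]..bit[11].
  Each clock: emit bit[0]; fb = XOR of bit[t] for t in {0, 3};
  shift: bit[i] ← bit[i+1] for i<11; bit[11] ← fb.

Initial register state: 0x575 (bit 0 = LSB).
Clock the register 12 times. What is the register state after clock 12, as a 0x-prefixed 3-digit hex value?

0x3DB

reg_0 = 0x575
clock 1: out=1, reg = 0xABA
clock 2: out=0, reg = 0xD5D
clock 3: out=1, reg = 0x6AE
clock 4: out=0, reg = 0xB57
clock 5: out=1, reg = 0xDAB
clock 6: out=1, reg = 0x6D5
clock 7: out=1, reg = 0xB6A
clock 8: out=0, reg = 0xDB5
clock 9: out=1, reg = 0xEDA
clock 10: out=0, reg = 0xF6D
clock 11: out=1, reg = 0x7B6
clock 12: out=0, reg = 0x3DB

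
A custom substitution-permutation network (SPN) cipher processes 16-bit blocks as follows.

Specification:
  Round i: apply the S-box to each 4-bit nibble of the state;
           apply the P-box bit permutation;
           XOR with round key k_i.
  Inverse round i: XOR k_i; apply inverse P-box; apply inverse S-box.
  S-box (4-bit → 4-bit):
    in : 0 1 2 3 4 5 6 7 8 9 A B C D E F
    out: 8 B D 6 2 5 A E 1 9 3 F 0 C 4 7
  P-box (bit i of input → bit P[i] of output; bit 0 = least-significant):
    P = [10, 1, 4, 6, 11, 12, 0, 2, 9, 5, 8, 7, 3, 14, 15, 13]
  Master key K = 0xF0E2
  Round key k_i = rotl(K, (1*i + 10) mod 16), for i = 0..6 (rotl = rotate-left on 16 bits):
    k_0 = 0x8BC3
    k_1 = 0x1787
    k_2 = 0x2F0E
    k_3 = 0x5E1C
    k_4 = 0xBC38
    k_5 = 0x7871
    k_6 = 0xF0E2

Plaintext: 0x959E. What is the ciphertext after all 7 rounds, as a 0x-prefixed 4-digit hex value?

0x31EE

s_0 = plaintext = 0x959E
s_1 = Round(s_0, k_0) = 0xA0DF
s_2 = Round(s_1, k_1) = 0x5318
s_3 = Round(s_2, k_2) = 0xB222
s_4 = Round(s_3, k_3) = 0xB1C1
s_5 = Round(s_4, k_4) = 0x5AD2
s_6 = Round(s_5, k_5) = 0xFE0C
s_7 = Round(s_6, k_6) = 0x31EE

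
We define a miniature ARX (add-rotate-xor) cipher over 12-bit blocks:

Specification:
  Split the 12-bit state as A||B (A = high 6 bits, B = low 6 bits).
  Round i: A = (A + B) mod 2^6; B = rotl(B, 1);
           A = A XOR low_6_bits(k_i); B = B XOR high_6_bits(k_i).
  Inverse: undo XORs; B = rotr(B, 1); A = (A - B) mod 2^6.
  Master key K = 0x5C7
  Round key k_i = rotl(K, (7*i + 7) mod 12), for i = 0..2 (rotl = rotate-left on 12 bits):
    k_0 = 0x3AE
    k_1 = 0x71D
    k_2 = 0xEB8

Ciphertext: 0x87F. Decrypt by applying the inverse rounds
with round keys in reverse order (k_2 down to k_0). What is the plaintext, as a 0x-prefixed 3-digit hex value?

0xF68

s_0 = ciphertext = 0x87F
s_1 = InvRound(s_0, k_2) = 0xDE2
s_2 = InvRound(s_1, k_1) = 0x2DF
s_3 = InvRound(s_2, k_0) = 0xF68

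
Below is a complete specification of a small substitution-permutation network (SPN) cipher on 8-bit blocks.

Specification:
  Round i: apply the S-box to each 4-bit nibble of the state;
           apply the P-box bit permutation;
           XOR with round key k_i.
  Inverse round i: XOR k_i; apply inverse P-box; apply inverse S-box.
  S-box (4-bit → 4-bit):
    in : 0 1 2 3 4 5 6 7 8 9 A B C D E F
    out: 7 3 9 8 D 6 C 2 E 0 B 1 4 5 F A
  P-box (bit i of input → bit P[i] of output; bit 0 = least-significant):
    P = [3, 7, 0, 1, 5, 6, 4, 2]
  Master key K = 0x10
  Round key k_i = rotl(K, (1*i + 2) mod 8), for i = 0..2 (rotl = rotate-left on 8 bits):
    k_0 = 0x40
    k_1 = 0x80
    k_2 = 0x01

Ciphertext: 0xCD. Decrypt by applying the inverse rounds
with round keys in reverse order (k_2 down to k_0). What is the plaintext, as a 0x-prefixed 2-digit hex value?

s_0 = ciphertext = 0xCD
s_1 = InvRound(s_0, k_2) = 0xF1
s_2 = InvRound(s_1, k_1) = 0x0C
s_3 = InvRound(s_2, k_0) = 0xFB

0xFB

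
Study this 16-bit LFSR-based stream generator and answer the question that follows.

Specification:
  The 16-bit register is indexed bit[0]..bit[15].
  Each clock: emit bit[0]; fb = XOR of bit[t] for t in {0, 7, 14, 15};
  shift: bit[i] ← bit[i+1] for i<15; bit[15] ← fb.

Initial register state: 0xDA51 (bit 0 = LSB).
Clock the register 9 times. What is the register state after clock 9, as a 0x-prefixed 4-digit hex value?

reg_0 = 0xDA51
clock 1: out=1, reg = 0xED28
clock 2: out=0, reg = 0x7694
clock 3: out=0, reg = 0x3B4A
clock 4: out=0, reg = 0x1DA5
clock 5: out=1, reg = 0x0ED2
clock 6: out=0, reg = 0x8769
clock 7: out=1, reg = 0x43B4
clock 8: out=0, reg = 0x21DA
clock 9: out=0, reg = 0x90ED

0x90ED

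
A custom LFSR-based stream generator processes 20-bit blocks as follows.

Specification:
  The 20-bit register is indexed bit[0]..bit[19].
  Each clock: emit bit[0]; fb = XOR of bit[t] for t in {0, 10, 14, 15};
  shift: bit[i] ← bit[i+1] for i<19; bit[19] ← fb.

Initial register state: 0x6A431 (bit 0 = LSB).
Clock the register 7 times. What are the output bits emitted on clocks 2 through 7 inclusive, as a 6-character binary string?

reg_0 = 0x6A431
clock 1: out=1, reg = 0xB5218
clock 2: out=0, reg = 0xDA90C
clock 3: out=0, reg = 0xED486
clock 4: out=0, reg = 0xF6A43
clock 5: out=1, reg = 0x7B521
clock 6: out=1, reg = 0xBDA90
clock 7: out=0, reg = 0x5ED48

000110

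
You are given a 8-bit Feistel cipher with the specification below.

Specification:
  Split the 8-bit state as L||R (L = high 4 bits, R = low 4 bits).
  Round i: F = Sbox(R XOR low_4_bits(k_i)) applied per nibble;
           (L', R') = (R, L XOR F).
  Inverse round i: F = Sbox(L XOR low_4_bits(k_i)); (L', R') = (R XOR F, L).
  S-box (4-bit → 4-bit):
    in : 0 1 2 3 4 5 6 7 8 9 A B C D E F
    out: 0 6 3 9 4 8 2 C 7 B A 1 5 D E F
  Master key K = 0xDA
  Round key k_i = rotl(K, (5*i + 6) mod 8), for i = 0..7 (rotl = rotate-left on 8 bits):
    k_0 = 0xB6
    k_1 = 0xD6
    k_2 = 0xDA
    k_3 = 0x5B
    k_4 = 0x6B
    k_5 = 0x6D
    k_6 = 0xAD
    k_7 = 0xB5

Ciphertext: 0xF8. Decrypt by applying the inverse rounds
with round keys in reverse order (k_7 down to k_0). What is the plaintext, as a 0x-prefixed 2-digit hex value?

s_0 = ciphertext = 0xF8
s_1 = InvRound(s_0, k_7) = 0x2F
s_2 = InvRound(s_1, k_6) = 0x02
s_3 = InvRound(s_2, k_5) = 0xF0
s_4 = InvRound(s_3, k_4) = 0x4F
s_5 = InvRound(s_4, k_3) = 0x04
s_6 = InvRound(s_5, k_2) = 0xE0
s_7 = InvRound(s_6, k_1) = 0x7E
s_8 = InvRound(s_7, k_0) = 0x87

0x87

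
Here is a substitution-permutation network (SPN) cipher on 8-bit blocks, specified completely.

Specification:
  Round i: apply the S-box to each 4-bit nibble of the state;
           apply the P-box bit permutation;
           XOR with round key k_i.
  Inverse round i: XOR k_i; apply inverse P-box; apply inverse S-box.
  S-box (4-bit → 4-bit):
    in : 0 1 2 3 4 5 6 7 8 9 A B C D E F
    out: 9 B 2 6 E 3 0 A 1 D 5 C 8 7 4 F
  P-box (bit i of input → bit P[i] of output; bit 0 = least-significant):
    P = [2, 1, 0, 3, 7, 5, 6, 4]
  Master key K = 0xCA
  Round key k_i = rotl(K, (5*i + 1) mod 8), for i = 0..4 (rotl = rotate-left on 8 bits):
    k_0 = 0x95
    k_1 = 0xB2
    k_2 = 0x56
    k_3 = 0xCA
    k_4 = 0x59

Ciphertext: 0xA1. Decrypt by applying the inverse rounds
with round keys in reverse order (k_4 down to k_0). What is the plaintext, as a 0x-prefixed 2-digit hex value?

0x04

s_0 = ciphertext = 0xA1
s_1 = InvRound(s_0, k_4) = 0xFC
s_2 = InvRound(s_1, k_3) = 0x75
s_3 = InvRound(s_2, k_2) = 0x23
s_4 = InvRound(s_3, k_1) = 0x0E
s_5 = InvRound(s_4, k_0) = 0x04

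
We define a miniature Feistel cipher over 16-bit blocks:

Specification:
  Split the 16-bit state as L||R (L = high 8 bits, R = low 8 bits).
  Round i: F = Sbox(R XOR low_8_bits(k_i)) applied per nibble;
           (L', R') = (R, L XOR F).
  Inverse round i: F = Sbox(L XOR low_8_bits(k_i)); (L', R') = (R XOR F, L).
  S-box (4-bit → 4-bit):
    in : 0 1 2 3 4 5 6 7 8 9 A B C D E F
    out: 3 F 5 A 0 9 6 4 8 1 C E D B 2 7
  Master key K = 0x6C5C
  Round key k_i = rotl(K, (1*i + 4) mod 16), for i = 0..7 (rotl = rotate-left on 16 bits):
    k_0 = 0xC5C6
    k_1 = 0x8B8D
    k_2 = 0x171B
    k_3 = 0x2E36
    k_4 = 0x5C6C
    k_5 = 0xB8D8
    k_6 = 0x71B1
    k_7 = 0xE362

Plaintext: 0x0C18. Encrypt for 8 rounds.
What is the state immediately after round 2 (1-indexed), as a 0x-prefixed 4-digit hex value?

0xBEB2

s_0 = plaintext = 0x0C18
s_1 = Round(s_0, k_0) = 0x18BE
s_2 = Round(s_1, k_1) = 0xBEB2
s_3 = Round(s_2, k_2) = 0xB27F
s_4 = Round(s_3, k_3) = 0x7FB3
s_5 = Round(s_4, k_4) = 0xB3C8
s_6 = Round(s_5, k_5) = 0xC840
s_7 = Round(s_6, k_6) = 0x40B7
s_8 = Round(s_7, k_7) = 0xB7F9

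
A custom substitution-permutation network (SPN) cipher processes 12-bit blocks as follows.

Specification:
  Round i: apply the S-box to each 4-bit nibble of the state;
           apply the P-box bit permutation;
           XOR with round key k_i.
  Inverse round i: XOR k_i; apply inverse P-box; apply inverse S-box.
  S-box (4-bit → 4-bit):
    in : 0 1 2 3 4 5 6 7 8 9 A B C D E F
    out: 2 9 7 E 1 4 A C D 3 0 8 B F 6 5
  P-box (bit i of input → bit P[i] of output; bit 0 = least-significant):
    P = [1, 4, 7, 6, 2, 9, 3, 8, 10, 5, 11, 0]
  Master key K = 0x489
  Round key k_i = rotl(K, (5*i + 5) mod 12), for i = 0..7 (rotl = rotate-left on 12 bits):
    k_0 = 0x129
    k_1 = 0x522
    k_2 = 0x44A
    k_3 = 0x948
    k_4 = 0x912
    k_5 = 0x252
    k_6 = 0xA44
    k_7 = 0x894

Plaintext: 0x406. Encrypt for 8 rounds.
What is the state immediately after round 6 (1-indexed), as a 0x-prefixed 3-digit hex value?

0x0CB

s_0 = plaintext = 0x406
s_1 = Round(s_0, k_0) = 0x779
s_2 = Round(s_1, k_1) = 0xC39
s_3 = Round(s_2, k_2) = 0x371
s_4 = Round(s_3, k_3) = 0x023
s_5 = Round(s_4, k_4) = 0xBEE
s_6 = Round(s_5, k_5) = 0x0CB
s_7 = Round(s_6, k_6) = 0x920
s_8 = Round(s_7, k_7) = 0xEA8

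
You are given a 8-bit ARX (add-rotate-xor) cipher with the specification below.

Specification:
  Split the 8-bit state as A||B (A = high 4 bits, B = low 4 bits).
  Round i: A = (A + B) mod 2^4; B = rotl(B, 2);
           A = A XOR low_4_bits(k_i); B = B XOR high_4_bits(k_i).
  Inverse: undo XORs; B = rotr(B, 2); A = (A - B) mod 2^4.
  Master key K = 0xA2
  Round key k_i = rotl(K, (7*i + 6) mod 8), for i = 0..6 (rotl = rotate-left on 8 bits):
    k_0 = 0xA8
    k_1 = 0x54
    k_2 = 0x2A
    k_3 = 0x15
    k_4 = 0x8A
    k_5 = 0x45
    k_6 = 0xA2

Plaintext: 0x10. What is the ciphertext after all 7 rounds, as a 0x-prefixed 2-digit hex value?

0xEA

s_0 = plaintext = 0x10
s_1 = Round(s_0, k_0) = 0x9A
s_2 = Round(s_1, k_1) = 0x7F
s_3 = Round(s_2, k_2) = 0xCD
s_4 = Round(s_3, k_3) = 0xC6
s_5 = Round(s_4, k_4) = 0x81
s_6 = Round(s_5, k_5) = 0xC0
s_7 = Round(s_6, k_6) = 0xEA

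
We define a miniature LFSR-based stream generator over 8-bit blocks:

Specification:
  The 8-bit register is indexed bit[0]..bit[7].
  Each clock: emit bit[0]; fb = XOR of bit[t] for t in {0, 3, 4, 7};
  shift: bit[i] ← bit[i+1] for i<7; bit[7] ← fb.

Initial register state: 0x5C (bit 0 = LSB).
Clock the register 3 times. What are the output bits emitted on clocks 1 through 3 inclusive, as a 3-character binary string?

reg_0 = 0x5C
clock 1: out=0, reg = 0x2E
clock 2: out=0, reg = 0x97
clock 3: out=1, reg = 0xCB

001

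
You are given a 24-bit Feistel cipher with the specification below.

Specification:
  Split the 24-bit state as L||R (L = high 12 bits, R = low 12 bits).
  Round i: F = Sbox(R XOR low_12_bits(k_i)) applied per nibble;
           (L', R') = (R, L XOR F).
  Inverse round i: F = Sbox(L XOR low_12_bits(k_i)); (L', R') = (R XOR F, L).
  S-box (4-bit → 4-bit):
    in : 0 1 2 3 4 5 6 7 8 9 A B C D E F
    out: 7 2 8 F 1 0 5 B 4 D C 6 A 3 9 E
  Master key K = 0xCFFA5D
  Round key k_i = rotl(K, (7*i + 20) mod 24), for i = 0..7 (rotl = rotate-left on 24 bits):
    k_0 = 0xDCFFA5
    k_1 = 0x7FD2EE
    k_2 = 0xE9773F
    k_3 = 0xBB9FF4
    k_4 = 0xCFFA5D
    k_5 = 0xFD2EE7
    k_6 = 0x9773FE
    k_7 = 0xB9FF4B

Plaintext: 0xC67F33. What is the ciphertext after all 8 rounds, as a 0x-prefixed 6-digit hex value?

0x72237E

s_0 = plaintext = 0xC67F33
s_1 = Round(s_0, k_0) = 0xF33BB2
s_2 = Round(s_1, k_1) = 0xBB2239
s_3 = Round(s_2, k_2) = 0x239BC7
s_4 = Round(s_3, k_3) = 0xBC73C6
s_5 = Round(s_4, k_4) = 0x3C6611
s_6 = Round(s_5, k_5) = 0x611723
s_7 = Round(s_6, k_6) = 0x723722
s_8 = Round(s_7, k_7) = 0x72237E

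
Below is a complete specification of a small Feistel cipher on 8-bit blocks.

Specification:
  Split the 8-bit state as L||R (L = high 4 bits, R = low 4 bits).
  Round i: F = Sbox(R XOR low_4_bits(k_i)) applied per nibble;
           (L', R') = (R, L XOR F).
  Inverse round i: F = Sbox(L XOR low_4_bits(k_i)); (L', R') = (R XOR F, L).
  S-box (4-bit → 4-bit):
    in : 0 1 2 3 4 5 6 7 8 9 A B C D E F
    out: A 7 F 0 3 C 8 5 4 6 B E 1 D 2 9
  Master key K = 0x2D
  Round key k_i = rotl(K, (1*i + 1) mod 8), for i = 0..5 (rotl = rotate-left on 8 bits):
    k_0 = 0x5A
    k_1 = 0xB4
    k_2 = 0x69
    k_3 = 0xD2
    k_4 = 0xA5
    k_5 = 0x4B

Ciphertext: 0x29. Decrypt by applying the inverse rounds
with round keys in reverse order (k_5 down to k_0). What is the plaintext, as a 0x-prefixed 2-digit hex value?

0x07

s_0 = ciphertext = 0x29
s_1 = InvRound(s_0, k_5) = 0xF2
s_2 = InvRound(s_1, k_4) = 0x9F
s_3 = InvRound(s_2, k_3) = 0x19
s_4 = InvRound(s_3, k_2) = 0xD1
s_5 = InvRound(s_4, k_1) = 0x7D
s_6 = InvRound(s_5, k_0) = 0x07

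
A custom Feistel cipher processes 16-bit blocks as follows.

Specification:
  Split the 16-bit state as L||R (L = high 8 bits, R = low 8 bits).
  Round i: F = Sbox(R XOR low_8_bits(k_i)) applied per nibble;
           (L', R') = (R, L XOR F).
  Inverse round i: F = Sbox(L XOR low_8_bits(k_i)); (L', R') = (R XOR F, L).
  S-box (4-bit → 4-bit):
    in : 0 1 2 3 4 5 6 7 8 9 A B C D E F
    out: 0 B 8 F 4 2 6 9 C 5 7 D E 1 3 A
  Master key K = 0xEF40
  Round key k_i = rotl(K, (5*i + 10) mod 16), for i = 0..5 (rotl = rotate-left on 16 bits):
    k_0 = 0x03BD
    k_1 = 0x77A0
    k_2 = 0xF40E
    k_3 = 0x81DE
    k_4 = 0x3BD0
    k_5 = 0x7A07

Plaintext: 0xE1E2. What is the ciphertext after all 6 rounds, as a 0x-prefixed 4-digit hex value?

s_0 = plaintext = 0xE1E2
s_1 = Round(s_0, k_0) = 0xE2CB
s_2 = Round(s_1, k_1) = 0xCB8F
s_3 = Round(s_2, k_2) = 0x8F00
s_4 = Round(s_3, k_3) = 0x009C
s_5 = Round(s_4, k_4) = 0x9C4E
s_6 = Round(s_5, k_5) = 0x4ED9

0x4ED9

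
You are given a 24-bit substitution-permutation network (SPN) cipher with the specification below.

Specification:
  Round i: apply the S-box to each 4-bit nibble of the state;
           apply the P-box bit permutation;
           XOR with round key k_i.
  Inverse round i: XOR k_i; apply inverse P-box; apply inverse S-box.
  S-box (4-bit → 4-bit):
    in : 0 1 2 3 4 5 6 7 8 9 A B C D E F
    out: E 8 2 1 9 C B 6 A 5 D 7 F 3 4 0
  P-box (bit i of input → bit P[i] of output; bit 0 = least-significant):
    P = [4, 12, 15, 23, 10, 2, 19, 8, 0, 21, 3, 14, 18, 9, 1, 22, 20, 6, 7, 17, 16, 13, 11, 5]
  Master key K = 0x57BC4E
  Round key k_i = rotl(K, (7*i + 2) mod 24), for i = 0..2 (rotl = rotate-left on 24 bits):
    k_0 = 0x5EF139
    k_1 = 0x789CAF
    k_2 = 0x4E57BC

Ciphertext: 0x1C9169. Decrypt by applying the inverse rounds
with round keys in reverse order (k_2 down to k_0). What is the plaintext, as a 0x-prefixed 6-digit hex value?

s_0 = ciphertext = 0x1C9169
s_1 = InvRound(s_0, k_2) = 0xFC84D9
s_2 = InvRound(s_1, k_1) = 0x529F26
s_3 = InvRound(s_2, k_0) = 0x7FBAB3

0x7FBAB3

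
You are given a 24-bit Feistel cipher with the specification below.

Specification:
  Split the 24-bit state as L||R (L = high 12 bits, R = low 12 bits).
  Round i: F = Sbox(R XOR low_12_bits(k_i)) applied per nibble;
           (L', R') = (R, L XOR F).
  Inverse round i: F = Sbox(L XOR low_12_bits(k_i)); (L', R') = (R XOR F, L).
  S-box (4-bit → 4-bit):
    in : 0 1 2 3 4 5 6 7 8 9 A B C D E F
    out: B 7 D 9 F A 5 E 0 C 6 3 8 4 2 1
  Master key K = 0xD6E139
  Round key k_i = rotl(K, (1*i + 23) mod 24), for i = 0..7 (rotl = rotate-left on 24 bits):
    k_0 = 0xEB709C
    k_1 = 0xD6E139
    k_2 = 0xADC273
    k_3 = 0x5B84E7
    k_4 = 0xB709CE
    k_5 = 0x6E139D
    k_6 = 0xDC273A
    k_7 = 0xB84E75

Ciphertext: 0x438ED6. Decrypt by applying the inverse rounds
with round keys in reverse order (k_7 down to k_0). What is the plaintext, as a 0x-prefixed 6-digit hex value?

s_0 = ciphertext = 0x438ED6
s_1 = InvRound(s_0, k_7) = 0x822438
s_2 = InvRound(s_1, k_6) = 0x548822
s_3 = InvRound(s_2, k_5) = 0xD68548
s_4 = InvRound(s_3, k_4) = 0xA2DD68
s_5 = InvRound(s_4, k_3) = 0xFEEA2D
s_6 = InvRound(s_5, k_2) = 0xEE9FEE
s_7 = InvRound(s_6, k_1) = 0xEA5EE9
s_8 = InvRound(s_7, k_0) = 0xC75EA5

0xC75EA5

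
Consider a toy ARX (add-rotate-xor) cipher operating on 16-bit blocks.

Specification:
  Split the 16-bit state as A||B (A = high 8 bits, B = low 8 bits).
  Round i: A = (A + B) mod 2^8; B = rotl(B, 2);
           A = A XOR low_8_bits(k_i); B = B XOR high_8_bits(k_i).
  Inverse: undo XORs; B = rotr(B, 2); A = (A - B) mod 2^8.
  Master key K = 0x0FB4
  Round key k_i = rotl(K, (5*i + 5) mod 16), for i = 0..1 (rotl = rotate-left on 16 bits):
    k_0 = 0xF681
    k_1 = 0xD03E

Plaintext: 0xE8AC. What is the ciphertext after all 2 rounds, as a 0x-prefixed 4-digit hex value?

0x67C1

s_0 = plaintext = 0xE8AC
s_1 = Round(s_0, k_0) = 0x1544
s_2 = Round(s_1, k_1) = 0x67C1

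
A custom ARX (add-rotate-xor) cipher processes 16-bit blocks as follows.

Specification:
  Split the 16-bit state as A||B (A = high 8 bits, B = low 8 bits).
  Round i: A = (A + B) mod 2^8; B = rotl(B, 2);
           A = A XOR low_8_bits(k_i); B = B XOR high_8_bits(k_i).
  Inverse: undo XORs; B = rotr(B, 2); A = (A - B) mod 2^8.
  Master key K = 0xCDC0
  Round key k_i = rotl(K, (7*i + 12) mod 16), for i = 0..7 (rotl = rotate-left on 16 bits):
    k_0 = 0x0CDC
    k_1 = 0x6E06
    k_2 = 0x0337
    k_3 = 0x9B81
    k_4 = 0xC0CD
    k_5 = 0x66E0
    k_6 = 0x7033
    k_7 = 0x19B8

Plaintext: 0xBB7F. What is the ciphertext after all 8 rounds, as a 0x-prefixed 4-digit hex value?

0xB383

s_0 = plaintext = 0xBB7F
s_1 = Round(s_0, k_0) = 0xE6F1
s_2 = Round(s_1, k_1) = 0xD1A9
s_3 = Round(s_2, k_2) = 0x4DA5
s_4 = Round(s_3, k_3) = 0x730D
s_5 = Round(s_4, k_4) = 0x4DF4
s_6 = Round(s_5, k_5) = 0xA1B5
s_7 = Round(s_6, k_6) = 0x65A6
s_8 = Round(s_7, k_7) = 0xB383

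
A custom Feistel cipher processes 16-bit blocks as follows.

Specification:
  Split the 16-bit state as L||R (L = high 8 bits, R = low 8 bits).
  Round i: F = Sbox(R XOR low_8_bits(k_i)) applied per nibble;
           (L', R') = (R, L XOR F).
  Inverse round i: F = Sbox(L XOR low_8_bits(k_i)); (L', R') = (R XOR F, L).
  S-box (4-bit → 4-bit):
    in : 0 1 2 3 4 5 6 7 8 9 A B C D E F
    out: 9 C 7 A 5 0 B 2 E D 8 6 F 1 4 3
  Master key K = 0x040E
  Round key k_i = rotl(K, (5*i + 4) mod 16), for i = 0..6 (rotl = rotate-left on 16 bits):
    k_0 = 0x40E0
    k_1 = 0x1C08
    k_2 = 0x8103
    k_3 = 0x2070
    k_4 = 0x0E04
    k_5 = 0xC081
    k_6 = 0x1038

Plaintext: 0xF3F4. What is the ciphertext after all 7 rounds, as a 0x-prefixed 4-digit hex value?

s_0 = plaintext = 0xF3F4
s_1 = Round(s_0, k_0) = 0xF436
s_2 = Round(s_1, k_1) = 0x3650
s_3 = Round(s_2, k_2) = 0x503C
s_4 = Round(s_3, k_3) = 0x3C0F
s_5 = Round(s_4, k_4) = 0x0FAA
s_6 = Round(s_5, k_5) = 0xAA79
s_7 = Round(s_6, k_6) = 0x79F6

0x79F6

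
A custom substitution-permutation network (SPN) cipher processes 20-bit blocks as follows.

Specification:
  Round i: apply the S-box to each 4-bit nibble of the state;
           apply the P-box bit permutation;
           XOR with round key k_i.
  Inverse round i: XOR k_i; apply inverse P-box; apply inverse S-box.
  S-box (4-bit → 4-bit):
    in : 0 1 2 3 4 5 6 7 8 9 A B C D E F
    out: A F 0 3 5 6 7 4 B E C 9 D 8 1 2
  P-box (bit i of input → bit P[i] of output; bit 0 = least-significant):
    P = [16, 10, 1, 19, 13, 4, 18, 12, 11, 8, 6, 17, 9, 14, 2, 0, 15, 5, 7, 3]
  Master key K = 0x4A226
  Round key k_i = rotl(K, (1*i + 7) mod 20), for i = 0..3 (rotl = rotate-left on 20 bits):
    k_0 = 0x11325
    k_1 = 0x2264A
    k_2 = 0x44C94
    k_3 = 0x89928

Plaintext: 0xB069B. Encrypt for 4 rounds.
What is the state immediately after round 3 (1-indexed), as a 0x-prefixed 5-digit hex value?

s_0 = plaintext = 0xB069B
s_1 = Round(s_0, k_0) = 0xCCA7C
s_2 = Round(s_1, k_1) = 0xDA485
s_3 = Round(s_2, k_2) = 0x470CB
s_4 = Round(s_3, k_3) = 0x728AC

0x470CB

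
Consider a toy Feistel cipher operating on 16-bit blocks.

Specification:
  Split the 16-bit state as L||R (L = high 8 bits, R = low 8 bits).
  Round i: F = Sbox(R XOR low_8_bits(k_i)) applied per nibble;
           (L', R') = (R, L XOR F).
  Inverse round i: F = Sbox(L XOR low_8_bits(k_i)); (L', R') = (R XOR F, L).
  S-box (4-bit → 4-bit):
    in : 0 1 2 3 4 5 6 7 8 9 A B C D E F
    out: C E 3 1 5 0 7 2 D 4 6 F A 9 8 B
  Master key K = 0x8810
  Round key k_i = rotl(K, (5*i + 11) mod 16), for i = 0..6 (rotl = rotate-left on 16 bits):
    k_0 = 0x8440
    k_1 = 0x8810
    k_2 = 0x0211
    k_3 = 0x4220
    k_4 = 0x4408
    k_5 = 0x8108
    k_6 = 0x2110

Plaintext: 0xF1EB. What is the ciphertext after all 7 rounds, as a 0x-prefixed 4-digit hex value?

s_0 = plaintext = 0xF1EB
s_1 = Round(s_0, k_0) = 0xEB9E
s_2 = Round(s_1, k_1) = 0x9E33
s_3 = Round(s_2, k_2) = 0x33AD
s_4 = Round(s_3, k_3) = 0xADEA
s_5 = Round(s_4, k_4) = 0xEA2E
s_6 = Round(s_5, k_5) = 0x2EDD
s_7 = Round(s_6, k_6) = 0xDD87

0xDD87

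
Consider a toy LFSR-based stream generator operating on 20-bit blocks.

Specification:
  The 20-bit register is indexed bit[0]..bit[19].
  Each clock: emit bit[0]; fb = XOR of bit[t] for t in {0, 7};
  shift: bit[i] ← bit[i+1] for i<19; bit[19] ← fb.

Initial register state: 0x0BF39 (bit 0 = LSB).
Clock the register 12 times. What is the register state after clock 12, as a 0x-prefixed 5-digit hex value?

reg_0 = 0x0BF39
clock 1: out=1, reg = 0x85F9C
clock 2: out=0, reg = 0xC2FCE
clock 3: out=0, reg = 0xE17E7
clock 4: out=1, reg = 0x70BF3
clock 5: out=1, reg = 0x385F9
clock 6: out=1, reg = 0x1C2FC
clock 7: out=0, reg = 0x8E17E
clock 8: out=0, reg = 0x470BF
clock 9: out=1, reg = 0x2385F
clock 10: out=1, reg = 0x91C2F
clock 11: out=1, reg = 0xC8E17
clock 12: out=1, reg = 0xE470B

0xE470B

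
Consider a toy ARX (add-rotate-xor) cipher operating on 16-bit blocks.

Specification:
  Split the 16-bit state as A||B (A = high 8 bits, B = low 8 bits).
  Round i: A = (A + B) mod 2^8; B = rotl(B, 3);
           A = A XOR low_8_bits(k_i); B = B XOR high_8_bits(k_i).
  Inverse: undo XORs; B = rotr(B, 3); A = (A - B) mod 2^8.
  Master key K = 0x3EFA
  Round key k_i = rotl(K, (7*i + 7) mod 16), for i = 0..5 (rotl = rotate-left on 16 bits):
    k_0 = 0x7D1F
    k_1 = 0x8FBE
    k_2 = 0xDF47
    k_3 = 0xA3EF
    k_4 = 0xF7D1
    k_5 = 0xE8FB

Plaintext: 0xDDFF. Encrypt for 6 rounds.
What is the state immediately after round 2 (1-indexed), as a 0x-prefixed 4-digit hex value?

s_0 = plaintext = 0xDDFF
s_1 = Round(s_0, k_0) = 0xC382
s_2 = Round(s_1, k_1) = 0xFB9B
s_3 = Round(s_2, k_2) = 0xD103
s_4 = Round(s_3, k_3) = 0x3BBB
s_5 = Round(s_4, k_4) = 0x272A
s_6 = Round(s_5, k_5) = 0xAAB9

0xFB9B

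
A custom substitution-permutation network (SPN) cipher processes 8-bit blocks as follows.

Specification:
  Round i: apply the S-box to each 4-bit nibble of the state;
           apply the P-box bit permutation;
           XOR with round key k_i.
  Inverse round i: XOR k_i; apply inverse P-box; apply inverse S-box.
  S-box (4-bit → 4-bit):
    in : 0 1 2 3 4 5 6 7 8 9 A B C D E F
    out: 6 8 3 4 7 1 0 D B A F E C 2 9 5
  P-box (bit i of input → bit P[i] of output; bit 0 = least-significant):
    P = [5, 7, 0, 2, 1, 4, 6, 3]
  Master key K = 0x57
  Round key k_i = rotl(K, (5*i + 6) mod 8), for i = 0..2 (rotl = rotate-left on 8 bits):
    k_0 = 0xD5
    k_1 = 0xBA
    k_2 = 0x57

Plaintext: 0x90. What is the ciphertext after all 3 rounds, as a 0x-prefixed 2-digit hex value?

0xDD

s_0 = plaintext = 0x90
s_1 = Round(s_0, k_0) = 0x4C
s_2 = Round(s_1, k_1) = 0xED
s_3 = Round(s_2, k_2) = 0xDD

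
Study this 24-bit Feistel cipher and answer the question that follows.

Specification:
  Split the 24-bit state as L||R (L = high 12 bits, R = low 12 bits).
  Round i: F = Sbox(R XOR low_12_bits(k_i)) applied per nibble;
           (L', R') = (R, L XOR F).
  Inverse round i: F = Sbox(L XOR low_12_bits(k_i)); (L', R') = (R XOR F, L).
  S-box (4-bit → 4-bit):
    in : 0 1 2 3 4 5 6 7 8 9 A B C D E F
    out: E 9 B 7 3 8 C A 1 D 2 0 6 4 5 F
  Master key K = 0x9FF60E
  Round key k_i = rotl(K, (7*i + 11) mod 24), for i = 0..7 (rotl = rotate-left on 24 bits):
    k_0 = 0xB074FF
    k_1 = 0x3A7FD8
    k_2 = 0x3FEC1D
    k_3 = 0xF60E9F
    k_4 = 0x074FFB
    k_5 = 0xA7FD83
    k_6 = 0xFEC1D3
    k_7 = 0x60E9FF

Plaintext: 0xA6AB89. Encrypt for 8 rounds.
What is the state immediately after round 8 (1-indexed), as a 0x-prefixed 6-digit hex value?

s_0 = plaintext = 0xA6AB89
s_1 = Round(s_0, k_0) = 0xB895C6
s_2 = Round(s_1, k_1) = 0x5C691C
s_3 = Round(s_2, k_2) = 0x91CD2F
s_4 = Round(s_3, k_3) = 0xD2FE12
s_5 = Round(s_4, k_4) = 0xE12472
s_6 = Round(s_5, k_5) = 0x4723EB
s_7 = Round(s_6, k_6) = 0x3EBF03
s_8 = Round(s_7, k_7) = 0xF03F1D

0xF03F1D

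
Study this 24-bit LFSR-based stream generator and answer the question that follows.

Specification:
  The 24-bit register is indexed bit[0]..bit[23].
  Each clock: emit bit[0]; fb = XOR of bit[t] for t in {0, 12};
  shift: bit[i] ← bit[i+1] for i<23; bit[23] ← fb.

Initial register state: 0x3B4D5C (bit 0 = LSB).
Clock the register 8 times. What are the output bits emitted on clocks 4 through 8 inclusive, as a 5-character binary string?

11010

reg_0 = 0x3B4D5C
clock 1: out=0, reg = 0x1DA6AE
clock 2: out=0, reg = 0x0ED357
clock 3: out=1, reg = 0x0769AB
clock 4: out=1, reg = 0x83B4D5
clock 5: out=1, reg = 0x41DA6A
clock 6: out=0, reg = 0xA0ED35
clock 7: out=1, reg = 0xD0769A
clock 8: out=0, reg = 0xE83B4D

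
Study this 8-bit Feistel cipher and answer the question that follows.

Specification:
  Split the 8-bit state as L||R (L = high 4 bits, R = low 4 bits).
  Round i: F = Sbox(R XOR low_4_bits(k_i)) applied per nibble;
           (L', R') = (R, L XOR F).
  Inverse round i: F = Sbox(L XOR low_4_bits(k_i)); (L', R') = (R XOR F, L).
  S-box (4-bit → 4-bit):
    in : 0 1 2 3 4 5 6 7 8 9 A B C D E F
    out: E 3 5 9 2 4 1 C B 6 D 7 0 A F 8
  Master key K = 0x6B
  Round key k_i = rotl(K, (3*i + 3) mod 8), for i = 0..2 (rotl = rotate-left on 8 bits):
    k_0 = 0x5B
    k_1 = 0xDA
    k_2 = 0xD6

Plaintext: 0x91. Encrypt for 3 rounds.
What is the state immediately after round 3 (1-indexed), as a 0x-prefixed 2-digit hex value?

s_0 = plaintext = 0x91
s_1 = Round(s_0, k_0) = 0x14
s_2 = Round(s_1, k_1) = 0x4E
s_3 = Round(s_2, k_2) = 0xEF

0xEF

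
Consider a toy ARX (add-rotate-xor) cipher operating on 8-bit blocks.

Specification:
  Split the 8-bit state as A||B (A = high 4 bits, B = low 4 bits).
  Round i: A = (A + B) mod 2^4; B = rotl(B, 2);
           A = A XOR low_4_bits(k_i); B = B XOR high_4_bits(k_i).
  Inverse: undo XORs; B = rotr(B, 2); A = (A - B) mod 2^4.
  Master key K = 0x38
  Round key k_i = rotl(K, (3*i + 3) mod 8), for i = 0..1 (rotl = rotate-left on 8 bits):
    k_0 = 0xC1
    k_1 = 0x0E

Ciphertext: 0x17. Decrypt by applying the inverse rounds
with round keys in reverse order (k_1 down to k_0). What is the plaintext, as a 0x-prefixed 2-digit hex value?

s_0 = ciphertext = 0x17
s_1 = InvRound(s_0, k_1) = 0x2D
s_2 = InvRound(s_1, k_0) = 0xF4

0xF4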